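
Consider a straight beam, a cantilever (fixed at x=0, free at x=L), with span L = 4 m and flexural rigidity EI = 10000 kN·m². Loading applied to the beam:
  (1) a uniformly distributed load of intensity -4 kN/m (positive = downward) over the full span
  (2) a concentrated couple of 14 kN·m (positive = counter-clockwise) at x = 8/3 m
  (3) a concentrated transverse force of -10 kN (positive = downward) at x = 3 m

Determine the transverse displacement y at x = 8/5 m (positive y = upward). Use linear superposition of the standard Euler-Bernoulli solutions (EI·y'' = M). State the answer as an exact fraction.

Load 1 — uniform load w=-4 kN/m over full span:
  y_1 = -wx²(x²-4Lx+6L²)/(24EI) = -(-4)·(8/5)²·((8/5)²-4·4·(8/5)+6·4²)/(24·10000) = 1216/390625 m
Load 2 — applied couple M₀=14 kN·m at a=8/3 m (b=L-a=4/3):
  y_2 = M₀x²/(2EI)  [x≤a] = 14·(8/5)²/(2·10000) = 28/15625 m
Load 3 — point force P=-10 kN at a=3 m (b=L-a=1):
  y_3 = -Px²(3a-x)/(6EI)  [x≤a] = -(-10)·(8/5)²·(3·3-(8/5))/(6·10000) = 148/46875 m
Superposition: y = Σ y_i = 9448/1171875 m ≈ 0.008062 m

y(8/5) = 9448/1171875 m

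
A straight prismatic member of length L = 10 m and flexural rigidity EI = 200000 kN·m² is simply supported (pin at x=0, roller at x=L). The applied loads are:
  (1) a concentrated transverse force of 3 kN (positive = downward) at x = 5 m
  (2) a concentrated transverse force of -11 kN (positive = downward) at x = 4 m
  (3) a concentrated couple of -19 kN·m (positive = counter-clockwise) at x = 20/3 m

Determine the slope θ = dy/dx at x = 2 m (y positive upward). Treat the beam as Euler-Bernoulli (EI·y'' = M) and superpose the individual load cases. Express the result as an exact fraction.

θ(2) = 10577/36000000 rad

Load 1 — point force P=3 kN at a=5 m (b=L-a=5):
  θ_1 = -Pb(L²-b²-3x²)/(6LEI)  [x≤a] = -3·5·(10²-5²-3·2²)/(6·10·200000) = -63/800000 rad
Load 2 — point force P=-11 kN at a=4 m (b=L-a=6):
  θ_2 = -Pb(L²-b²-3x²)/(6LEI)  [x≤a] = -(-11)·6·(10²-6²-3·2²)/(6·10·200000) = 143/500000 rad
Load 3 — applied couple M₀=-19 kN·m at a=20/3 m (b=L-a=10/3):
  θ_3 = (M₀x²/(2L)+C₁)/EI  [x≤a] with C₁=M₀(3b²-L²)/(6L)=190/9 = ((-19)·2²/(2·10)+(190/9))/200000 = 779/9000000 rad
Superposition: θ = Σ θ_i = 10577/36000000 rad ≈ 0.000294 rad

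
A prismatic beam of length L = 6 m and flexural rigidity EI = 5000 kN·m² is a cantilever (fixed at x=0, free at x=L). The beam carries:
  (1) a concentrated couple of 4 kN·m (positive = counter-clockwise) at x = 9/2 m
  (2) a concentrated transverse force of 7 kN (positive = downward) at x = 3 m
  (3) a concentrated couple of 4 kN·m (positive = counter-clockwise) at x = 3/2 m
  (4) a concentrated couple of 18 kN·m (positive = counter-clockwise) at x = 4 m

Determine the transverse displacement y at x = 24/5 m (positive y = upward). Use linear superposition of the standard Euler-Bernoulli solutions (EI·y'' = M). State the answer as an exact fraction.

y(24/5) = 1521/50000 m

Load 1 — applied couple M₀=4 kN·m at a=9/2 m (b=L-a=3/2):
  y_1 = M₀a(2x-a)/(2EI)  [x>a] = 4·(9/2)·(2·(24/5)-(9/2))/(2·5000) = 459/50000 m
Load 2 — point force P=7 kN at a=3 m (b=L-a=3):
  y_2 = -Pa²(3x-a)/(6EI)  [x>a] = -7·3²·(3·(24/5)-3)/(6·5000) = -1197/50000 m
Load 3 — applied couple M₀=4 kN·m at a=3/2 m (b=L-a=9/2):
  y_3 = M₀a(2x-a)/(2EI)  [x>a] = 4·(3/2)·(2·(24/5)-(3/2))/(2·5000) = 243/50000 m
Load 4 — applied couple M₀=18 kN·m at a=4 m (b=L-a=2):
  y_4 = M₀a(2x-a)/(2EI)  [x>a] = 18·4·(2·(24/5)-4)/(2·5000) = 126/3125 m
Superposition: y = Σ y_i = 1521/50000 m ≈ 0.030420 m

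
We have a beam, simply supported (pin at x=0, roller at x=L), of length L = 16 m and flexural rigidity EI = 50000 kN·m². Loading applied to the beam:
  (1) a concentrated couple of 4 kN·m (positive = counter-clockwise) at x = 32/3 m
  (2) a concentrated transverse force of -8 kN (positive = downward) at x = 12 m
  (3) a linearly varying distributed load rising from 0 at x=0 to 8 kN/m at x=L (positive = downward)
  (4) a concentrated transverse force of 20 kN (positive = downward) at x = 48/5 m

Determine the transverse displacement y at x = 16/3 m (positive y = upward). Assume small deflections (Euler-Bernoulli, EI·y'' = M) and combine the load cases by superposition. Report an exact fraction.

Load 1 — applied couple M₀=4 kN·m at a=32/3 m (b=L-a=16/3):
  y_1 = (M₀x³/(6L)+C₁x)/EI  [x≤a] with C₁=M₀(3b²-L²)/(6L)=-64/9 = (4·(16/3)³/(6·16)+(-64/9)·(16/3))/50000 = -32/50625 m
Load 2 — point force P=-8 kN at a=12 m (b=L-a=4):
  y_2 = -Pbx(L²-b²-x²)/(6LEI)  [x≤a] = -(-8)·4·(16/3)·(16²-4²-(16/3)²)/(6·16·50000) = 1904/253125 m
Load 3 — triangular load w₀=8 kN/m (0→w₀ over full span):
  y_3 = -w₀x(7L⁴-10L²x²+3x⁴)/(360LEI) = -8·(16/3)·(7·16⁴-10·16²·(16/3)²+3·(16/3)⁴)/(360·16·50000) = -131072/2278125 m
Load 4 — point force P=20 kN at a=48/5 m (b=L-a=32/5):
  y_4 = -Pbx(L²-b²-x²)/(6LEI)  [x≤a] = -20·(32/5)·(16/3)·(16²-(32/5)²-(16/3)²)/(6·16·50000) = -167936/6328125 m
Superposition: y = Σ y_i = -4395824/56953125 m ≈ -0.077183 m

y(16/3) = -4395824/56953125 m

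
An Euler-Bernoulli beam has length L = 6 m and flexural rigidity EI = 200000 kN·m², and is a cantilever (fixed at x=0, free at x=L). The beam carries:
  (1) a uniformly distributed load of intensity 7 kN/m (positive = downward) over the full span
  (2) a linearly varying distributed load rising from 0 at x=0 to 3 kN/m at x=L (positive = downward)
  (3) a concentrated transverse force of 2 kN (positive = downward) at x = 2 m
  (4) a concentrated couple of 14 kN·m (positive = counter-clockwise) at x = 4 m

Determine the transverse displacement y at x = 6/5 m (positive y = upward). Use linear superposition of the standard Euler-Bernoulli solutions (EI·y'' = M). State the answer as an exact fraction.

Load 1 — uniform load w=7 kN/m over full span:
  y_1 = -wx²(x²-4Lx+6L²)/(24EI) = -7·(6/5)²·((6/5)²-4·6·(6/5)+6·6²)/(24·200000) = -24759/62500000 m
Load 2 — triangular load w₀=3 kN/m (0→w₀ over full span):
  y_2 = (w₀Lx³/12-w₀L²x²/6-w₀x⁵/(120L))/EI = (3·6·(6/5)³/12-3·6²·(6/5)²/6-3·(6/5)⁵/(120·6))/200000 = -182331/1562500000 m
Load 3 — point force P=2 kN at a=2 m (b=L-a=4):
  y_3 = -Px²(3a-x)/(6EI)  [x≤a] = -2·(6/5)²·(3·2-(6/5))/(6·200000) = -9/781250 m
Load 4 — applied couple M₀=14 kN·m at a=4 m (b=L-a=2):
  y_4 = M₀x²/(2EI)  [x≤a] = 14·(6/5)²/(2·200000) = 63/1250000 m
Superposition: y = Σ y_i = -185139/390625000 m ≈ -0.000474 m

y(6/5) = -185139/390625000 m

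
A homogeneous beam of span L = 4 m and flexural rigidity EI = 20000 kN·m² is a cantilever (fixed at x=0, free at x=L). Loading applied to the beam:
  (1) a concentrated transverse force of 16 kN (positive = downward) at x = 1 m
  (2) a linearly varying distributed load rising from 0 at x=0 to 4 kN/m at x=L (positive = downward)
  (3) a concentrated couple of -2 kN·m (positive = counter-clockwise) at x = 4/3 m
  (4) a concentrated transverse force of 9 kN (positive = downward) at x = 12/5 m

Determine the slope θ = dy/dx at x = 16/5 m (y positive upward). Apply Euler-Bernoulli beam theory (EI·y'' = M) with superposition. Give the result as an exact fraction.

Load 1 — point force P=16 kN at a=1 m (b=L-a=3):
  θ_1 = -Pa²/(2EI)  [x>a] = -16·1²/(2·20000) = -1/2500 rad
Load 2 — triangular load w₀=4 kN/m (0→w₀ over full span):
  θ_2 = (w₀Lx²/4-w₀L²x/3-w₀x⁴/(24L))/EI = (4·4·(16/5)²/4-4·4²·(16/5)/3-4·(16/5)⁴/(24·4))/20000 = -1856/1171875 rad
Load 3 — applied couple M₀=-2 kN·m at a=4/3 m (b=L-a=8/3):
  θ_3 = M₀a/EI  [x>a] = (-2)·(4/3)/20000 = -1/7500 rad
Load 4 — point force P=9 kN at a=12/5 m (b=L-a=8/5):
  θ_4 = -Pa²/(2EI)  [x>a] = -9·(12/5)²/(2·20000) = -81/62500 rad
Superposition: θ = Σ θ_i = -5333/1562500 rad ≈ -0.003413 rad

θ(16/5) = -5333/1562500 rad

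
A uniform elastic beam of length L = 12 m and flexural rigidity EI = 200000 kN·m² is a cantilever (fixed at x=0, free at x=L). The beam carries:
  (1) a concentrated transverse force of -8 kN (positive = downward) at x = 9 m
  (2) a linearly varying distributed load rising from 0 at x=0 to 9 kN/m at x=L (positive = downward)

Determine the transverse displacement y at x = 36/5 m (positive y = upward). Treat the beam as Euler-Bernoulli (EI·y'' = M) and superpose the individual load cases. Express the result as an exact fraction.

Load 1 — point force P=-8 kN at a=9 m (b=L-a=3):
  y_1 = -Px²(3a-x)/(6EI)  [x≤a] = -(-8)·(36/5)²·(3·9-(36/5))/(6·200000) = 2673/390625 m
Load 2 — triangular load w₀=9 kN/m (0→w₀ over full span):
  y_2 = (w₀Lx³/12-w₀L²x²/6-w₀x⁵/(120L))/EI = (9·12·(36/5)³/12-9·12²·(36/5)²/6-9·(36/5)⁵/(120·12))/200000 = -3886299/97656250 m
Superposition: y = Σ y_i = -3218049/97656250 m ≈ -0.032953 m

y(36/5) = -3218049/97656250 m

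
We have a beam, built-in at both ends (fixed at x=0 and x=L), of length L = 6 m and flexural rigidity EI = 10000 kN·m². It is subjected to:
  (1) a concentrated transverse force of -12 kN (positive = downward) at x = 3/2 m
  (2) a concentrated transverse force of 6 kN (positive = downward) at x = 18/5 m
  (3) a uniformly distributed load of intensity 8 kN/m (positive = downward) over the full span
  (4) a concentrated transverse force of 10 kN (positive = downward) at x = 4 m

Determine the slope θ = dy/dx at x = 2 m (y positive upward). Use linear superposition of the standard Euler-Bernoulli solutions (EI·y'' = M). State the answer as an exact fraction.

θ(2) = -105019/67500000 rad

Load 1 — point force P=-12 kN at a=3/2 m (b=L-a=9/2):
  θ_1 = Pa²(L-x)(2bL-(3b+a)(L-x))/(2L³EI)  [x>a] = (-12)·(3/2)²·(6-2)·(2·(9/2)·6-(3·(9/2)+(3/2))·(6-2))/(2·6³·10000) = 3/20000 rad
Load 2 — point force P=6 kN at a=18/5 m (b=L-a=12/5):
  θ_2 = -Pb²x(2aL-(3a+b)x)/(2L³EI)  [x≤a] = -6·(12/5)²·2·(2·(18/5)·6-(3·(18/5)+(12/5))·2)/(2·6³·10000) = -21/78125 rad
Load 3 — uniform load w=8 kN/m over full span:
  θ_3 = -wx(L-x)(L-2x)/(12EI) = -8·2·(6-2)·(6-2·2)/(12·10000) = -2/1875 rad
Load 4 — point force P=10 kN at a=4 m (b=L-a=2):
  θ_4 = -Pb²x(2aL-(3a+b)x)/(2L³EI)  [x≤a] = -10·2²·2·(2·4·6-(3·4+2)·2)/(2·6³·10000) = -1/2700 rad
Superposition: θ = Σ θ_i = -105019/67500000 rad ≈ -0.001556 rad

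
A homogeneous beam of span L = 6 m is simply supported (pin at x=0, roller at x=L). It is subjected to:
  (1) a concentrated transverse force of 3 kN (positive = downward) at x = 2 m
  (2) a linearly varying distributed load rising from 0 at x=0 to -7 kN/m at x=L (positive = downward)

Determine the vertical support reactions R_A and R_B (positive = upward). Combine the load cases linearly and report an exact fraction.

Load 1 — point force P=3 kN at a=2 m (b=L-a=4):
  R_A = Pb/L = 3·4/6 = 2 kN
  R_B = Pa/L = 3·2/6 = 1 kN
Load 2 — triangular load w₀=-7 kN/m (0→w₀ over full span):
  R_A = w₀L/6 = (-7)·6/6 = -7 kN
  R_B = w₀L/3 = (-7)·6/3 = -14 kN
Superposition: R_A = -5 kN, R_B = -13 kN

R_A = -5 kN, R_B = -13 kN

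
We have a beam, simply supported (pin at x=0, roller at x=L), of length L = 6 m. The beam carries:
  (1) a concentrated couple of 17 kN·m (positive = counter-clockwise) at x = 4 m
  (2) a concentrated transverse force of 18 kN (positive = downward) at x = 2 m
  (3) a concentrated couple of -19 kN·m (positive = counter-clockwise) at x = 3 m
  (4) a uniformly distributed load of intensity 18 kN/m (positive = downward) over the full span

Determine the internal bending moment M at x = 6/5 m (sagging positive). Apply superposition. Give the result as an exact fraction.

Load 1 — applied couple M₀=17 kN·m at a=4 m (b=L-a=2):
  M_1 = M₀x/L  [x≤a] = 17·(6/5)/6 = 17/5 kN·m
Load 2 — point force P=18 kN at a=2 m (b=L-a=4):
  M_2 = Pbx/L  [x≤a] = 18·4·(6/5)/6 = 72/5 kN·m
Load 3 — applied couple M₀=-19 kN·m at a=3 m (b=L-a=3):
  M_3 = M₀x/L  [x≤a] = (-19)·(6/5)/6 = -19/5 kN·m
Load 4 — uniform load w=18 kN/m over full span:
  M_4 = wx(L-x)/2 = 18·(6/5)·(6-(6/5))/2 = 1296/25 kN·m
Superposition: M = Σ M_i = 1646/25 kN·m ≈ 65.840000 kN·m

M(6/5) = 1646/25 kN·m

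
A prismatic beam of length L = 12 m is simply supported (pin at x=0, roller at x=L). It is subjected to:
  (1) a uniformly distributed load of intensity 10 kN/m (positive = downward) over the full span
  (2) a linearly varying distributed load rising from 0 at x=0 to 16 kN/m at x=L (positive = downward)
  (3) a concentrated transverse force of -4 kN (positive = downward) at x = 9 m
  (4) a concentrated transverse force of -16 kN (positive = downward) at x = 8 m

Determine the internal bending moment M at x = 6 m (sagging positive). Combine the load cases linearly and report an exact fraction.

M(6) = 286 kN·m

Load 1 — uniform load w=10 kN/m over full span:
  M_1 = wx(L-x)/2 = 10·6·(12-6)/2 = 180 kN·m
Load 2 — triangular load w₀=16 kN/m (0→w₀ over full span):
  M_2 = w₀Lx/6 - w₀x³/(6L) = 16·12·6/6 - 16·6³/(6·12) = 144 kN·m
Load 3 — point force P=-4 kN at a=9 m (b=L-a=3):
  M_3 = Pbx/L  [x≤a] = (-4)·3·6/12 = -6 kN·m
Load 4 — point force P=-16 kN at a=8 m (b=L-a=4):
  M_4 = Pbx/L  [x≤a] = (-16)·4·6/12 = -32 kN·m
Superposition: M = Σ M_i = 286 kN·m ≈ 286.000000 kN·m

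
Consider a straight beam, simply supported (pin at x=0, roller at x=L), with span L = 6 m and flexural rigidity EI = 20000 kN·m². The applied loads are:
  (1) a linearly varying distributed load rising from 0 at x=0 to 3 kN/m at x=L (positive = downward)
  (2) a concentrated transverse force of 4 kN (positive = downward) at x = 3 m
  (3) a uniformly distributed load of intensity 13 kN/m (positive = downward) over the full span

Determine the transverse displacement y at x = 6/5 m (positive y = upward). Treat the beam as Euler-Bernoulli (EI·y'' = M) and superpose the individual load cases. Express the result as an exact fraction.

y(6/5) = -1209231/156250000 m

Load 1 — triangular load w₀=3 kN/m (0→w₀ over full span):
  y_1 = -w₀x(7L⁴-10L²x²+3x⁴)/(360LEI) = -3·(6/5)·(7·6⁴-10·6²·(6/5)²+3·(6/5)⁴)/(360·6·20000) = -6966/9765625 m
Load 2 — point force P=4 kN at a=3 m (b=L-a=3):
  y_2 = -Pbx(L²-b²-x²)/(6LEI)  [x≤a] = -4·3·(6/5)·(6²-3²-(6/5)²)/(6·6·20000) = -639/1250000 m
Load 3 — uniform load w=13 kN/m over full span:
  y_3 = -wx(L³-2Lx²+x³)/(24EI) = -13·(6/5)·(6³-2·6·(6/5)²+(6/5)³)/(24·20000) = -10179/1562500 m
Superposition: y = Σ y_i = -1209231/156250000 m ≈ -0.007739 m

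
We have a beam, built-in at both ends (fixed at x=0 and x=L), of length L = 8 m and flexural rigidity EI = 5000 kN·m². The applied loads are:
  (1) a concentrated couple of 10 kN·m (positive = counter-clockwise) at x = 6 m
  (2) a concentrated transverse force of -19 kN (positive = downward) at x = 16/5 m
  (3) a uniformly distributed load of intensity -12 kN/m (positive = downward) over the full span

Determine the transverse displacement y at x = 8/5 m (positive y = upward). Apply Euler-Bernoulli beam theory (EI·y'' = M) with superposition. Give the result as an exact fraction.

Load 1 — applied couple M₀=10 kN·m at a=6 m (b=L-a=2):
  y_1 = (R_Ax³/6 - M_Ax²/2)/EI  [x≤a] with R_A=45/32, M_A=25/8 = ((45/32)·(8/5)³/6 - (25/8)·(8/5)²/2)/5000 = -19/31250 m
Load 2 — point force P=-19 kN at a=16/5 m (b=L-a=24/5):
  y_2 = -Pb²x²(3aL-(3a+b)x)/(6L³EI)  [x≤a] = -(-19)·(24/5)²·(8/5)²·(3·(16/5)·8-(3·(16/5)+(24/5))·(8/5))/(6·8³·5000) = 38304/9765625 m
Load 3 — uniform load w=-12 kN/m over full span:
  y_3 = -wx²(L-x)²/(24EI) = -(-12)·(8/5)²·(8-(8/5))²/(24·5000) = 4096/390625 m
Superposition: y = Σ y_i = 269533/19531250 m ≈ 0.013800 m

y(8/5) = 269533/19531250 m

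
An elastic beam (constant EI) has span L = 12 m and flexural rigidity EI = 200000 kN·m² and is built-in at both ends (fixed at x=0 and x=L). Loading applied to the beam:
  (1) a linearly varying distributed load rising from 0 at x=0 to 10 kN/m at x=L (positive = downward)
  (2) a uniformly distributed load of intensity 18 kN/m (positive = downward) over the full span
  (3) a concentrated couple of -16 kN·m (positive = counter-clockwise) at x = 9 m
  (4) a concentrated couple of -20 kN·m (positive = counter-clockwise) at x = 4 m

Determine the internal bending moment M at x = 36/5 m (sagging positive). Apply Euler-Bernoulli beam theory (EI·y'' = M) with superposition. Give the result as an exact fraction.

Load 1 — triangular load w₀=10 kN/m (0→w₀ over full span):
  M_1 = 3w₀Lx/20 - w₀L²/30 - w₀x³/(6L) = 3·10·12·(36/5)/20 - 10·12²/30 - 10·(36/5)³/(6·12) = 744/25 kN·m
Load 2 — uniform load w=18 kN/m over full span:
  M_2 = wLx/2 - wL²/12 - wx²/2 = 18·12·(36/5)/2 - 18·12²/12 - 18·(36/5)²/2 = 2376/25 kN·m
Load 3 — applied couple M₀=-16 kN·m at a=9 m (b=L-a=3):
  M_3 = R_Ax - M_A  [x≤a] with R_A=-3/2, M_A=-5 = (-3/2)·(36/5) - (-5) = -29/5 kN·m
Load 4 — applied couple M₀=-20 kN·m at a=4 m (b=L-a=8):
  M_4 = R_Ax - M_A - M₀  [x>a] with R_A=-20/9, M_A=0 = (-20/9)·(36/5) - 0 - (-20) = 4 kN·m
Superposition: M = Σ M_i = 123 kN·m ≈ 123.000000 kN·m

M(36/5) = 123 kN·m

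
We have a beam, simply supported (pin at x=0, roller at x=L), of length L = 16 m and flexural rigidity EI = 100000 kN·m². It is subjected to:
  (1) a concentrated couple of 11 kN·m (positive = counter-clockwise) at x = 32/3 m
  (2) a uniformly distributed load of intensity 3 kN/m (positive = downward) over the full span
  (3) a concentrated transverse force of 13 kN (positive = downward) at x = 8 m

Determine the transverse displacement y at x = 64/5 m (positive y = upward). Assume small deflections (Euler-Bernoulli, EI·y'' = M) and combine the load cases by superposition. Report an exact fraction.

y(64/5) = -384184/17578125 m

Load 1 — applied couple M₀=11 kN·m at a=32/3 m (b=L-a=16/3):
  y_1 = (M₀x³/(6L)-M₀(x-a)²/2+C₁x)/EI  [x>a] with C₁=M₀(3b²-L²)/(6L)=-176/9 = (11·(64/5)³/(6·16)-11·((64/5)-(32/3))²/2+(-176/9)·(64/5))/100000 = -1232/3515625 m
Load 2 — uniform load w=3 kN/m over full span:
  y_2 = -wx(L³-2Lx²+x³)/(24EI) = -3·(64/5)·(16³-2·16·(64/5)²+(64/5)³)/(24·100000) = -29696/1953125 m
Load 3 — point force P=13 kN at a=8 m (b=L-a=8):
  y_3 = -Pa(L-x)(2Lx-a²-x²)/(6LEI)  [x>a] = -13·8·(16-(64/5))·(2·16·(64/5)-8²-(64/5)²)/(6·16·100000) = -7384/1171875 m
Superposition: y = Σ y_i = -384184/17578125 m ≈ -0.021856 m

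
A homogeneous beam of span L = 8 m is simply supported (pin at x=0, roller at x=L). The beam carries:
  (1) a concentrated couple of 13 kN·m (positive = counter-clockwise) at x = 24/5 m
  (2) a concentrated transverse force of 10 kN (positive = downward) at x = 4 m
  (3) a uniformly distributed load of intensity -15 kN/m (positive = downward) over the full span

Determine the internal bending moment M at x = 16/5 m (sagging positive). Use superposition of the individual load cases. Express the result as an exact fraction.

M(16/5) = -94 kN·m

Load 1 — applied couple M₀=13 kN·m at a=24/5 m (b=L-a=16/5):
  M_1 = M₀x/L  [x≤a] = 13·(16/5)/8 = 26/5 kN·m
Load 2 — point force P=10 kN at a=4 m (b=L-a=4):
  M_2 = Pbx/L  [x≤a] = 10·4·(16/5)/8 = 16 kN·m
Load 3 — uniform load w=-15 kN/m over full span:
  M_3 = wx(L-x)/2 = (-15)·(16/5)·(8-(16/5))/2 = -576/5 kN·m
Superposition: M = Σ M_i = -94 kN·m ≈ -94.000000 kN·m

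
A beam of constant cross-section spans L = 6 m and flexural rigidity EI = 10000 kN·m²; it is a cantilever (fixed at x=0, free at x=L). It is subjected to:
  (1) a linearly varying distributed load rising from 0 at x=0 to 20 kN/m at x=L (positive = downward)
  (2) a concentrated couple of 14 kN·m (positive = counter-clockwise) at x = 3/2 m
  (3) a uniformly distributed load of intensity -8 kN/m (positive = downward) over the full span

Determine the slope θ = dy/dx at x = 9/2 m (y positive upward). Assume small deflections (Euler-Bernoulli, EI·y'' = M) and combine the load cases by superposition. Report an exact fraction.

Load 1 — triangular load w₀=20 kN/m (0→w₀ over full span):
  θ_1 = (w₀Lx²/4-w₀L²x/3-w₀x⁴/(24L))/EI = (20·6·(9/2)²/4-20·6²·(9/2)/3-20·(9/2)⁴/(24·6))/10000 = -6777/128000 rad
Load 2 — applied couple M₀=14 kN·m at a=3/2 m (b=L-a=9/2):
  θ_2 = M₀a/EI  [x>a] = 14·(3/2)/10000 = 21/10000 rad
Load 3 — uniform load w=-8 kN/m over full span:
  θ_3 = -wx(x²-3Lx+3L²)/(6EI) = -(-8)·(9/2)·((9/2)²-3·6·(9/2)+3·6²)/(6·10000) = 567/20000 rad
Superposition: θ = Σ θ_i = -14397/640000 rad ≈ -0.022495 rad

θ(9/2) = -14397/640000 rad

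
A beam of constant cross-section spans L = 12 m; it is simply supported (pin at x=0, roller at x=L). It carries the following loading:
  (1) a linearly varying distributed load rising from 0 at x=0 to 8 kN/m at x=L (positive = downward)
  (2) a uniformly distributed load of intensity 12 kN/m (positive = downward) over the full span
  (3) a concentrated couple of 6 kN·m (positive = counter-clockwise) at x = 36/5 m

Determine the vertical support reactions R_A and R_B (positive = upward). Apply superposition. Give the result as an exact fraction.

R_A = 177/2 kN, R_B = 207/2 kN

Load 1 — triangular load w₀=8 kN/m (0→w₀ over full span):
  R_A = w₀L/6 = 8·12/6 = 16 kN
  R_B = w₀L/3 = 8·12/3 = 32 kN
Load 2 — uniform load w=12 kN/m over full span:
  R_A = wL/2 = 12·12/2 = 72 kN
  R_B = wL/2 = 12·12/2 = 72 kN
Load 3 — applied couple M₀=6 kN·m at a=36/5 m (b=L-a=24/5):
  R_A = M₀/L = 6/12 = 1/2 kN
  R_B = -M₀/L = -6/12 = -1/2 kN
Superposition: R_A = 177/2 kN, R_B = 207/2 kN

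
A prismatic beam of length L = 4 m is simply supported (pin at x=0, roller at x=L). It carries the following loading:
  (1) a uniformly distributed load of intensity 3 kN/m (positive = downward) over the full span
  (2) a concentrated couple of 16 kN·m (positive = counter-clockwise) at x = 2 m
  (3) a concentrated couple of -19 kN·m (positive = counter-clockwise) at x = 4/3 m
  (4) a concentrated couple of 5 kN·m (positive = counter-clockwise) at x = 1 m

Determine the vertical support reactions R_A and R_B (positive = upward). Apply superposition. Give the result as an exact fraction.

Load 1 — uniform load w=3 kN/m over full span:
  R_A = wL/2 = 3·4/2 = 6 kN
  R_B = wL/2 = 3·4/2 = 6 kN
Load 2 — applied couple M₀=16 kN·m at a=2 m (b=L-a=2):
  R_A = M₀/L = 16/4 = 4 kN
  R_B = -M₀/L = -16/4 = -4 kN
Load 3 — applied couple M₀=-19 kN·m at a=4/3 m (b=L-a=8/3):
  R_A = M₀/L = (-19)/4 = -19/4 kN
  R_B = -M₀/L = -(-19)/4 = 19/4 kN
Load 4 — applied couple M₀=5 kN·m at a=1 m (b=L-a=3):
  R_A = M₀/L = 5/4 kN
  R_B = -M₀/L = -5/4 kN
Superposition: R_A = 13/2 kN, R_B = 11/2 kN

R_A = 13/2 kN, R_B = 11/2 kN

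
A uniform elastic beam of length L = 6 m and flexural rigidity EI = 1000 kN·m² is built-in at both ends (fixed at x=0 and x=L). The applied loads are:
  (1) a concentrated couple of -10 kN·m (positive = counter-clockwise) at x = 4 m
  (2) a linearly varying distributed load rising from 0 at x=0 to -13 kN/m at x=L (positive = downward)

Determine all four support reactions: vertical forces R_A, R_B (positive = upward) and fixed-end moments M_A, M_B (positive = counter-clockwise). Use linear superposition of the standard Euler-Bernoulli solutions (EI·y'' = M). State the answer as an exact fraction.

Load 1 — applied couple M₀=-10 kN·m at a=4 m (b=L-a=2):
  R_A = 6M₀ab/L³ = 6·(-10)·4·2/6³ = -20/9 kN
  M_A = M₀b(2a-b)/L² = (-10)·2·(2·4-2)/6² = -10/3 kN·m
  R_B = -6M₀ab/L³ = -6·(-10)·4·2/6³ = 20/9 kN
  M_B = M₀a(2b-a)/L² = (-10)·4·(2·2-4)/6² = 0 kN·m
Load 2 — triangular load w₀=-13 kN/m (0→w₀ over full span):
  R_A = 3w₀L/20 = 3·(-13)·6/20 = -117/10 kN
  M_A = w₀L²/30 = (-13)·6²/30 = -78/5 kN·m
  R_B = 7w₀L/20 = 7·(-13)·6/20 = -273/10 kN
  M_B = -w₀L²/20 = -(-13)·6²/20 = 117/5 kN·m
Superposition: R_A = -1253/90 kN, M_A = -284/15 kN·m, R_B = -2257/90 kN, M_B = 117/5 kN·m

R_A = -1253/90 kN, M_A = -284/15 kN·m, R_B = -2257/90 kN, M_B = 117/5 kN·m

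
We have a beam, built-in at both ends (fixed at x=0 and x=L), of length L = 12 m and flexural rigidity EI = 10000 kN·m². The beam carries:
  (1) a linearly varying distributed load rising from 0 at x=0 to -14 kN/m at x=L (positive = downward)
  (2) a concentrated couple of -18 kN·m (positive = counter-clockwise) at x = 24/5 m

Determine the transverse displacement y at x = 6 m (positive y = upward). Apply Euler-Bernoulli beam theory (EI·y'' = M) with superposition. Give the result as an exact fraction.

Load 1 — triangular load w₀=-14 kN/m (0→w₀ over full span):
  y_1 = -w₀x²(L-x)²(x+2L)/(120LEI) = -(-14)·6²·(12-6)²·(6+2·12)/(120·12·10000) = 189/5000 m
Load 2 — applied couple M₀=-18 kN·m at a=24/5 m (b=L-a=36/5):
  y_2 = (R_Ax³/6 - M_Ax²/2 - M₀(x-a)²/2)/EI  [x>a] with R_A=-54/25, M_A=-54/25 = ((-54/25)·6³/6 - (-54/25)·6²/2 - (-18)·(6-(24/5))²/2)/10000 = -81/31250 m
Superposition: y = Σ y_i = 4401/125000 m ≈ 0.035208 m

y(6) = 4401/125000 m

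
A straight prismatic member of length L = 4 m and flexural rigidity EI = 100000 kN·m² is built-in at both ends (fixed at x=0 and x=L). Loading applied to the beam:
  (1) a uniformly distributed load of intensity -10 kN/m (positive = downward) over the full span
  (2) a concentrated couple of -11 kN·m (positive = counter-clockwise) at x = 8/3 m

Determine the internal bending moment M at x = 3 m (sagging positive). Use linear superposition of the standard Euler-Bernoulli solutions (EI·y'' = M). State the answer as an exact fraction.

M(3) = 2 kN·m

Load 1 — uniform load w=-10 kN/m over full span:
  M_1 = wLx/2 - wL²/12 - wx²/2 = (-10)·4·3/2 - (-10)·4²/12 - (-10)·3²/2 = -5/3 kN·m
Load 2 — applied couple M₀=-11 kN·m at a=8/3 m (b=L-a=4/3):
  M_2 = R_Ax - M_A - M₀  [x>a] with R_A=-11/3, M_A=-11/3 = (-11/3)·3 - (-11/3) - (-11) = 11/3 kN·m
Superposition: M = Σ M_i = 2 kN·m ≈ 2.000000 kN·m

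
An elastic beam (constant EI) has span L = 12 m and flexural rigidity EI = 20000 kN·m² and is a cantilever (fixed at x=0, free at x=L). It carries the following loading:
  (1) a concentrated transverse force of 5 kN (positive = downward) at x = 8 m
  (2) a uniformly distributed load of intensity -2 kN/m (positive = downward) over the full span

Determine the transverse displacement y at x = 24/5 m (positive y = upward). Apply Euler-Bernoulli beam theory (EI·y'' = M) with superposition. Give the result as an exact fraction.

y(24/5) = 17424/390625 m

Load 1 — point force P=5 kN at a=8 m (b=L-a=4):
  y_1 = -Px²(3a-x)/(6EI)  [x≤a] = -5·(24/5)²·(3·8-(24/5))/(6·20000) = -288/15625 m
Load 2 — uniform load w=-2 kN/m over full span:
  y_2 = -wx²(x²-4Lx+6L²)/(24EI) = -(-2)·(24/5)²·((24/5)²-4·12·(24/5)+6·12²)/(24·20000) = 24624/390625 m
Superposition: y = Σ y_i = 17424/390625 m ≈ 0.044605 m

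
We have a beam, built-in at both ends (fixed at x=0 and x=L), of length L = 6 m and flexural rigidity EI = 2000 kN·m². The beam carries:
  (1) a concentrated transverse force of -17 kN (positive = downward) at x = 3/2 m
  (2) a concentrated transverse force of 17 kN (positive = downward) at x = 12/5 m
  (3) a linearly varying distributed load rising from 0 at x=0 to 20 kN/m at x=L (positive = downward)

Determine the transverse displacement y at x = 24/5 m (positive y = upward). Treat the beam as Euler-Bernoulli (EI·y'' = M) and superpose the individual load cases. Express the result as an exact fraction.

Load 1 — point force P=-17 kN at a=3/2 m (b=L-a=9/2):
  y_1 = -Pa²(L-x)²(3bL-(3b+a)(L-x))/(6L³EI)  [x>a] = -(-17)·(3/2)²·(6-(24/5))²·(3·(9/2)·6-(3·(9/2)+(3/2))·(6-(24/5)))/(6·6³·2000) = 1071/800000 m
Load 2 — point force P=17 kN at a=12/5 m (b=L-a=18/5):
  y_2 = -Pa²(L-x)²(3bL-(3b+a)(L-x))/(6L³EI)  [x>a] = -17·(12/5)²·(6-(24/5))²·(3·(18/5)·6-(3·(18/5)+(12/5))·(6-(24/5)))/(6·6³·2000) = -5202/1953125 m
Load 3 — triangular load w₀=20 kN/m (0→w₀ over full span):
  y_3 = -w₀x²(L-x)²(x+2L)/(120LEI) = -20·(24/5)²·(6-(24/5))²·((24/5)+2·6)/(120·6·2000) = -3024/390625 m
Superposition: y = Σ y_i = -4533057/500000000 m ≈ -0.009066 m

y(24/5) = -4533057/500000000 m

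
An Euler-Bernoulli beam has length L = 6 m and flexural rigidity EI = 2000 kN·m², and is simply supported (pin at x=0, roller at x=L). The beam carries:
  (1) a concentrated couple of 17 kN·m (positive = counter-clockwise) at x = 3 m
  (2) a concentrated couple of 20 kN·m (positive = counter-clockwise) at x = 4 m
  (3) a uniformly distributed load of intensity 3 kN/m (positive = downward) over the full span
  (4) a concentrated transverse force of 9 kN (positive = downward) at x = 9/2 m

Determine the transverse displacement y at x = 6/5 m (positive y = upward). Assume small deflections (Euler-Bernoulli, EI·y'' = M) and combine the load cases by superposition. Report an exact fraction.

Load 1 — applied couple M₀=17 kN·m at a=3 m (b=L-a=3):
  y_1 = (M₀x³/(6L)+C₁x)/EI  [x≤a] with C₁=M₀(3b²-L²)/(6L)=-17/4 = (17·(6/5)³/(6·6)+(-17/4)·(6/5))/2000 = -1071/500000 m
Load 2 — applied couple M₀=20 kN·m at a=4 m (b=L-a=2):
  y_2 = (M₀x³/(6L)+C₁x)/EI  [x≤a] with C₁=M₀(3b²-L²)/(6L)=-40/3 = (20·(6/5)³/(6·6)+(-40/3)·(6/5))/2000 = -47/6250 m
Load 3 — uniform load w=3 kN/m over full span:
  y_3 = -wx(L³-2Lx²+x³)/(24EI) = -3·(6/5)·(6³-2·6·(6/5)²+(6/5)³)/(24·2000) = -2349/156250 m
Load 4 — point force P=9 kN at a=9/2 m (b=L-a=3/2):
  y_4 = -Pbx(L²-b²-x²)/(6LEI)  [x≤a] = -9·(3/2)·(6/5)·(6²-(3/2)²-(6/5)²)/(6·6·2000) = -29079/4000000 m
Superposition: y = Σ y_i = -639307/20000000 m ≈ -0.031965 m

y(6/5) = -639307/20000000 m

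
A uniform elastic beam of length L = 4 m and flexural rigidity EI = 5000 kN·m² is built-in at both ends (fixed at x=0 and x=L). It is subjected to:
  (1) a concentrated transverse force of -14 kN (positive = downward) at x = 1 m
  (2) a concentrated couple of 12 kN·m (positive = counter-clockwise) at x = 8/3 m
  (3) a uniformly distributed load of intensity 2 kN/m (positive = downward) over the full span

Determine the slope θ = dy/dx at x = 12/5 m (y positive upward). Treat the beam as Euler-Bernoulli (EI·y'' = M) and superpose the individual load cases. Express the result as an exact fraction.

θ(12/5) = 129/625000 rad

Load 1 — point force P=-14 kN at a=1 m (b=L-a=3):
  θ_1 = Pa²(L-x)(2bL-(3b+a)(L-x))/(2L³EI)  [x>a] = (-14)·1²·(4-(12/5))·(2·3·4-(3·3+1)·(4-(12/5)))/(2·4³·5000) = -7/25000 rad
Load 2 — applied couple M₀=12 kN·m at a=8/3 m (b=L-a=4/3):
  θ_2 = (R_Ax²/2 - M_Ax)/EI  [x≤a] with R_A=4, M_A=4 = (4·(12/5)²/2 - 4·(12/5))/5000 = 6/15625 rad
Load 3 — uniform load w=2 kN/m over full span:
  θ_3 = -wx(L-x)(L-2x)/(12EI) = -2·(12/5)·(4-(12/5))·(4-2·(12/5))/(12·5000) = 8/78125 rad
Superposition: θ = Σ θ_i = 129/625000 rad ≈ 0.000206 rad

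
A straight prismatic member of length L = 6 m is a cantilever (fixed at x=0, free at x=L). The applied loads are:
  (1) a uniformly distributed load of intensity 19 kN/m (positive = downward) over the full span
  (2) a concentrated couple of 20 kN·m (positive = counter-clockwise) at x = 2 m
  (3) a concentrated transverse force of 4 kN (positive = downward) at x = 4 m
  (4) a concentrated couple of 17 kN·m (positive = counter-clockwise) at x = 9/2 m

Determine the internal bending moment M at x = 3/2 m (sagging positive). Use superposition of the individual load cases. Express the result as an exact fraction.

Load 1 — uniform load w=19 kN/m over full span:
  M_1 = -w(L-x)²/2 = -19·(6-(3/2))²/2 = -1539/8 kN·m
Load 2 — applied couple M₀=20 kN·m at a=2 m (b=L-a=4):
  M_2 = M₀  [x≤a] = 20 = 20 kN·m
Load 3 — point force P=4 kN at a=4 m (b=L-a=2):
  M_3 = -P(a-x)  [x≤a] = -4·(4-(3/2)) = -10 kN·m
Load 4 — applied couple M₀=17 kN·m at a=9/2 m (b=L-a=3/2):
  M_4 = M₀  [x≤a] = 17 = 17 kN·m
Superposition: M = Σ M_i = -1323/8 kN·m ≈ -165.375000 kN·m

M(3/2) = -1323/8 kN·m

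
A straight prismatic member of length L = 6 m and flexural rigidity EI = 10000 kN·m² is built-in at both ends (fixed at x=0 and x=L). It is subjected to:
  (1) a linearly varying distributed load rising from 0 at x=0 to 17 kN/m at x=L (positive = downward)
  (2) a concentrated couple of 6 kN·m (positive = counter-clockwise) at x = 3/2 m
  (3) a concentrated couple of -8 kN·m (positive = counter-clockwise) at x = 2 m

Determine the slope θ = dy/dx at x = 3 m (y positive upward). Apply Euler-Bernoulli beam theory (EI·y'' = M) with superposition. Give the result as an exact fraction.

Load 1 — triangular load w₀=17 kN/m (0→w₀ over full span):
  θ_1 = -w₀(2x(L-x)(L-2x)(x+2L)+x²(L-x)²)/(120LEI) = -17·(2·3·(6-3)·(6-2·3)·(3+2·6)+3²·(6-3)²)/(120·6·10000) = -153/800000 rad
Load 2 — applied couple M₀=6 kN·m at a=3/2 m (b=L-a=9/2):
  θ_2 = (R_Ax²/2 - M_Ax - M₀(x-a))/EI  [x>a] with R_A=9/8, M_A=-9/8 = ((9/8)·3²/2 - (-9/8)·3 - 6·(3-(3/2)))/10000 = -9/160000 rad
Load 3 — applied couple M₀=-8 kN·m at a=2 m (b=L-a=4):
  θ_3 = (R_Ax²/2 - M_Ax - M₀(x-a))/EI  [x>a] with R_A=-16/9, M_A=0 = ((-16/9)·3²/2 - 0·3 - (-8)·(3-2))/10000 = 0 rad
Superposition: θ = Σ θ_i = -99/400000 rad ≈ -0.000247 rad

θ(3) = -99/400000 rad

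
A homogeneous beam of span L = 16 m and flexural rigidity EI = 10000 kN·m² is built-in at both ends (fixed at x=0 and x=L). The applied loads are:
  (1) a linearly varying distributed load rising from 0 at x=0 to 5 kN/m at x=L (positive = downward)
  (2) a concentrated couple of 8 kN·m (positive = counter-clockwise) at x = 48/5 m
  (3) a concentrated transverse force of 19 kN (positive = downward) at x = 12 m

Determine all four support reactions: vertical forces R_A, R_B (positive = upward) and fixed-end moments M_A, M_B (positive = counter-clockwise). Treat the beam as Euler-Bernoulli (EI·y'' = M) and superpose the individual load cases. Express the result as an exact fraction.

Load 1 — triangular load w₀=5 kN/m (0→w₀ over full span):
  R_A = 3w₀L/20 = 3·5·16/20 = 12 kN
  M_A = w₀L²/30 = 5·16²/30 = 128/3 kN·m
  R_B = 7w₀L/20 = 7·5·16/20 = 28 kN
  M_B = -w₀L²/20 = -5·16²/20 = -64 kN·m
Load 2 — applied couple M₀=8 kN·m at a=48/5 m (b=L-a=32/5):
  R_A = 6M₀ab/L³ = 6·8·(48/5)·(32/5)/16³ = 18/25 kN
  M_A = M₀b(2a-b)/L² = 8·(32/5)·(2·(48/5)-(32/5))/16² = 64/25 kN·m
  R_B = -6M₀ab/L³ = -6·8·(48/5)·(32/5)/16³ = -18/25 kN
  M_B = M₀a(2b-a)/L² = 8·(48/5)·(2·(32/5)-(48/5))/16² = 24/25 kN·m
Load 3 — point force P=19 kN at a=12 m (b=L-a=4):
  R_A = Pb²(3a+b)/L³ = 19·4²·(3·12+4)/16³ = 95/32 kN
  M_A = Pab²/L² = 19·12·4²/16² = 57/4 kN·m
  R_B = Pa²(a+3b)/L³ = 19·12²·(12+3·4)/16³ = 513/32 kN
  M_B = -Pa²b/L² = -19·12²·4/16² = -171/4 kN·m
Superposition: R_A = 12551/800 kN, M_A = 17843/300 kN·m, R_B = 34649/800 kN, M_B = -10579/100 kN·m

R_A = 12551/800 kN, M_A = 17843/300 kN·m, R_B = 34649/800 kN, M_B = -10579/100 kN·m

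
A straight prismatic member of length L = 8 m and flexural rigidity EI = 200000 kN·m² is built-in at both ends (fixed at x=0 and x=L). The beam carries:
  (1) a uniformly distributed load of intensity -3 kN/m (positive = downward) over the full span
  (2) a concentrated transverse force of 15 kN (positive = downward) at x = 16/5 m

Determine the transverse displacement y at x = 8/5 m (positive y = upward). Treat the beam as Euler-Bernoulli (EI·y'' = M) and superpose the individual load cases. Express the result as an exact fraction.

y(8/5) = -116/9765625 m

Load 1 — uniform load w=-3 kN/m over full span:
  y_1 = -wx²(L-x)²/(24EI) = -(-3)·(8/5)²·(8-(8/5))²/(24·200000) = 128/1953125 m
Load 2 — point force P=15 kN at a=16/5 m (b=L-a=24/5):
  y_2 = -Pb²x²(3aL-(3a+b)x)/(6L³EI)  [x≤a] = -15·(24/5)²·(8/5)²·(3·(16/5)·8-(3·(16/5)+(24/5))·(8/5))/(6·8³·200000) = -756/9765625 m
Superposition: y = Σ y_i = -116/9765625 m ≈ -0.000012 m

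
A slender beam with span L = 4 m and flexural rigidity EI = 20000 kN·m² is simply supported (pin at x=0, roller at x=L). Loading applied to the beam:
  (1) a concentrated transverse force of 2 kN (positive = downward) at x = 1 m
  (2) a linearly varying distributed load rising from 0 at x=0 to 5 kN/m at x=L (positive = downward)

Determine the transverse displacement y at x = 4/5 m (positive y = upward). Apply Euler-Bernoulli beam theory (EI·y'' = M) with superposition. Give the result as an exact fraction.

y(4/5) = -55957/187500000 m

Load 1 — point force P=2 kN at a=1 m (b=L-a=3):
  y_1 = -Pbx(L²-b²-x²)/(6LEI)  [x≤a] = -2·3·(4/5)·(4²-3²-(4/5)²)/(6·4·20000) = -159/2500000 m
Load 2 — triangular load w₀=5 kN/m (0→w₀ over full span):
  y_2 = -w₀x(7L⁴-10L²x²+3x⁴)/(360LEI) = -5·(4/5)·(7·4⁴-10·4²·(4/5)²+3·(4/5)⁴)/(360·4·20000) = -1376/5859375 m
Superposition: y = Σ y_i = -55957/187500000 m ≈ -0.000298 m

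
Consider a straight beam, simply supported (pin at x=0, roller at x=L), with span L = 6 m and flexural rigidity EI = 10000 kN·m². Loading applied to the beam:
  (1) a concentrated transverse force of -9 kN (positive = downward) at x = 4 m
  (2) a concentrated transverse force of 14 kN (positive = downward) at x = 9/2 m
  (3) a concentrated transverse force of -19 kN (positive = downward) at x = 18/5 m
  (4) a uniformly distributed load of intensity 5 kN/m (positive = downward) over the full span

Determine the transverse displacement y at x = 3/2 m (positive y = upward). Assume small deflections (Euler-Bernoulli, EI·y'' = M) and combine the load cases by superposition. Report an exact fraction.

y(3/2) = -194979/160000000 m

Load 1 — point force P=-9 kN at a=4 m (b=L-a=2):
  y_1 = -Pbx(L²-b²-x²)/(6LEI)  [x≤a] = -(-9)·2·(3/2)·(6²-2²-(3/2)²)/(6·6·10000) = 357/160000 m
Load 2 — point force P=14 kN at a=9/2 m (b=L-a=3/2):
  y_2 = -Pbx(L²-b²-x²)/(6LEI)  [x≤a] = -14·(3/2)·(3/2)·(6²-(3/2)²-(3/2)²)/(6·6·10000) = -441/160000 m
Load 3 — point force P=-19 kN at a=18/5 m (b=L-a=12/5):
  y_3 = -Pbx(L²-b²-x²)/(6LEI)  [x≤a] = -(-19)·(12/5)·(3/2)·(6²-(12/5)²-(3/2)²)/(6·6·10000) = 53181/10000000 m
Load 4 — uniform load w=5 kN/m over full span:
  y_4 = -wx(L³-2Lx²+x³)/(24EI) = -5·(3/2)·(6³-2·6·(3/2)²+(3/2)³)/(24·10000) = -1539/256000 m
Superposition: y = Σ y_i = -194979/160000000 m ≈ -0.001219 m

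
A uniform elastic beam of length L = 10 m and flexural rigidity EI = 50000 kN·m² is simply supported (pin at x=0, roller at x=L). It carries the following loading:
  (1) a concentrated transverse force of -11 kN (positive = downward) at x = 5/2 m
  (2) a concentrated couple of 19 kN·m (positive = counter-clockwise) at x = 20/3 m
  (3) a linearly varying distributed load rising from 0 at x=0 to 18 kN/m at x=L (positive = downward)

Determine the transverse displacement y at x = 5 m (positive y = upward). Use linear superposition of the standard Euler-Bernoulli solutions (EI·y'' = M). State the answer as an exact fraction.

Load 1 — point force P=-11 kN at a=5/2 m (b=L-a=15/2):
  y_1 = -Pa(L-x)(2Lx-a²-x²)/(6LEI)  [x>a] = -(-11)·(5/2)·(10-5)·(2·10·5-(5/2)²-5²)/(6·10·50000) = 121/38400 m
Load 2 — applied couple M₀=19 kN·m at a=20/3 m (b=L-a=10/3):
  y_2 = (M₀x³/(6L)+C₁x)/EI  [x≤a] with C₁=M₀(3b²-L²)/(6L)=-190/9 = (19·5³/(6·10)+(-190/9)·5)/50000 = -19/14400 m
Load 3 — triangular load w₀=18 kN/m (0→w₀ over full span):
  y_3 = -w₀x(7L⁴-10L²x²+3x⁴)/(360LEI) = -18·5·(7·10⁴-10·10²·5²+3·5⁴)/(360·10·50000) = -3/128 m
Superposition: y = Σ y_i = -2489/115200 m ≈ -0.021606 m

y(5) = -2489/115200 m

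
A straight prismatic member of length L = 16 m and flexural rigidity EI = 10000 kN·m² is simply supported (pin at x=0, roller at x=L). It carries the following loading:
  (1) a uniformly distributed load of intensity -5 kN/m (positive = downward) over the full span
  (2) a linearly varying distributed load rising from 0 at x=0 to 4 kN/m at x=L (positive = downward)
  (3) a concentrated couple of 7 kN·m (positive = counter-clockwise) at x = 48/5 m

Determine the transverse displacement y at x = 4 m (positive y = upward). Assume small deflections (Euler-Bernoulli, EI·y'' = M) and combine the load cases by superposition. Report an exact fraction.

y(4) = 69119/375000 m

Load 1 — uniform load w=-5 kN/m over full span:
  y_1 = -wx(L³-2Lx²+x³)/(24EI) = -(-5)·4·(16³-2·16·4²+4³)/(24·10000) = 38/125 m
Load 2 — triangular load w₀=4 kN/m (0→w₀ over full span):
  y_2 = -w₀x(7L⁴-10L²x²+3x⁴)/(360LEI) = -4·4·(7·16⁴-10·16²·4²+3·4⁴)/(360·16·10000) = -218/1875 m
Load 3 — applied couple M₀=7 kN·m at a=48/5 m (b=L-a=32/5):
  y_3 = (M₀x³/(6L)+C₁x)/EI  [x≤a] with C₁=M₀(3b²-L²)/(6L)=-728/75 = (7·4³/(6·16)+(-728/75)·4)/10000 = -427/125000 m
Superposition: y = Σ y_i = 69119/375000 m ≈ 0.184317 m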